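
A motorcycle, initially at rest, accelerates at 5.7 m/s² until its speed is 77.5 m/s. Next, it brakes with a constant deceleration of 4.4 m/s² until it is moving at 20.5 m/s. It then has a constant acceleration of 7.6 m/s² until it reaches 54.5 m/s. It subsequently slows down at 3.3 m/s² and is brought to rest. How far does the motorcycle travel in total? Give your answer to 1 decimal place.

1779.4 m

Phase 1 (accelerating): v₀ = 0 m/s, a = 5.7 m/s².
v = v₀ + at → t = (77.5 − 0) / 5.7 = 13.6 s
v² = v₀² + 2aΔx → Δx = (77.5² − 0²)/(2·5.7) = 527 m

Phase 2 (decelerating): v₀ = 77.5 m/s, a = -4.4 m/s².
v = v₀ + at → t = (20.5 − 77.5) / -4.4 = 13.0 s
v² = v₀² + 2aΔx → Δx = (20.5² − 77.5²)/(2·-4.4) = 635 m

Phase 3 (accelerating): v₀ = 20.5 m/s, a = 7.6 m/s².
v = v₀ + at → t = (54.5 − 20.5) / 7.6 = 4.47 s
v² = v₀² + 2aΔx → Δx = (54.5² − 20.5²)/(2·7.6) = 168 m

Phase 4 (decelerating): v₀ = 54.5 m/s, a = -3.3 m/s².
v = v₀ + at → t = (0 − 54.5) / -3.3 = 16.5 s
v² = v₀² + 2aΔx → Δx = (0² − 54.5²)/(2·-3.3) = 450 m
Total distance = 527 + 635 + 168 + 450 = 1780 m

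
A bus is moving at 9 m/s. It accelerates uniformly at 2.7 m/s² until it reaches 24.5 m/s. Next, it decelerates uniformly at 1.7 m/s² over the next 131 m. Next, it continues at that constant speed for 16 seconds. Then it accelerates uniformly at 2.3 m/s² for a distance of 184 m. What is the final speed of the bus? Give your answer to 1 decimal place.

Phase 1 (accelerating): v₀ = 9.00 m/s, a = 2.7 m/s².
v = v₀ + at → t = (24.5 − 9.00) / 2.7 = 5.74 s
v² = v₀² + 2aΔx → Δx = (24.5² − 9.00²)/(2·2.7) = 96.2 m

Phase 2 (decelerating): v₀ = 24.5 m/s, a = -1.7 m/s².
v² = v₀² + 2aΔx = 24.5² + 2·-1.7·131 = 155 → v = 12.4 m/s
t = (v − v₀)/a = (12.4 − 24.5)/-1.7 = 7.09 s

Phase 3 (constant speed): v₀ = 12.4 m/s, a = 0 m/s².
v = v₀ + at = 12.4 + (0)(16) = 12.4 m/s
Δx = v₀t + ½at² = 12.4·16 + 0.5·0·16² = 199 m

Phase 4 (accelerating): v₀ = 12.4 m/s, a = 2.3 m/s².
v² = v₀² + 2aΔx = 12.4² + 2·2.3·184 = 1000 → v = 31.6 m/s
t = (v − v₀)/a = (31.6 − 12.4)/2.3 = 8.35 s
Final speed = 31.6 m/s

31.6 m/s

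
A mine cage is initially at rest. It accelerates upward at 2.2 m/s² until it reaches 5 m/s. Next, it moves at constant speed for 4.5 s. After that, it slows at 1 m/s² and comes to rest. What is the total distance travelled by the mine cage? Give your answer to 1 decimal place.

Phase 1 (accelerating): v₀ = 0 m/s, a = 2.2 m/s².
v = v₀ + at → t = (5 − 0) / 2.2 = 2.27 s
v² = v₀² + 2aΔx → Δx = (5² − 0²)/(2·2.2) = 5.68 m

Phase 2 (constant speed): v₀ = 5.00 m/s, a = 0 m/s².
v = v₀ + at = 5.00 + (0)(4.5) = 5.00 m/s
Δx = v₀t + ½at² = 5.00·4.5 + 0.5·0·4.5² = 22.5 m

Phase 3 (decelerating): v₀ = 5.00 m/s, a = -1 m/s².
v = v₀ + at → t = (0 − 5.00) / -1 = 5.00 s
v² = v₀² + 2aΔx → Δx = (0² − 5.00²)/(2·-1) = 12.5 m
Total distance = 5.68 + 22.5 + 12.5 = 40.7 m

40.7 m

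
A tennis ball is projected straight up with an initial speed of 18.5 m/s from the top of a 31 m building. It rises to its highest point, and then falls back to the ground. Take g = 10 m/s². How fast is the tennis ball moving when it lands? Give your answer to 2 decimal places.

31.02 m/s

Phase 1 (rising): v₀ = 18.5 m/s, a = -10 m/s².
v = v₀ + at → t = (0 − 18.5) / -10 = 1.85 s
v² = v₀² + 2aΔx → Δx = (0² − 18.5²)/(2·-10) = 17.1 m

Phase 2 (falling): v₀ = 0 m/s, a = -10 m/s².
Falls 48.1 m from rest: t = √(2·48.1/10) = 3.10 s; v = g·t = 31.0 m/s.
Final speed = 31.0 m/s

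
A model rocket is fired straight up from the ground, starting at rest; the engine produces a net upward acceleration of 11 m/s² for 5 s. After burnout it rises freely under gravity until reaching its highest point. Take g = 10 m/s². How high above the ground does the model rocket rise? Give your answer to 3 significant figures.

289 m

Phase 1 (powered ascent): v₀ = 0 m/s, a = 11 m/s².
v = v₀ + at = 0 + (11)(5) = 55.0 m/s
Δx = v₀t + ½at² = 0·5 + 0.5·11·5² = 138 m

Phase 2 (coasting upward): v₀ = 55.0 m/s, a = -10 m/s².
v = v₀ + at → t = (0 − 55.0) / -10 = 5.50 s
v² = v₀² + 2aΔx → Δx = (0² − 55.0²)/(2·-10) = 151 m
Maximum height = 138 + 151 = 289 m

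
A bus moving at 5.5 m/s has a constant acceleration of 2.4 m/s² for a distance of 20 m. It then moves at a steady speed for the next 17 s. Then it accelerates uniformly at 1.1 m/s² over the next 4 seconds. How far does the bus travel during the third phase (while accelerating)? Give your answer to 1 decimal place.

Phase 1 (accelerating): v₀ = 5.50 m/s, a = 2.4 m/s².
v² = v₀² + 2aΔx = 5.50² + 2·2.4·20 = 126 → v = 11.2 m/s
t = (v − v₀)/a = (11.2 − 5.50)/2.4 = 2.39 s

Phase 2 (constant speed): v₀ = 11.2 m/s, a = 0 m/s².
v = v₀ + at = 11.2 + (0)(17) = 11.2 m/s
Δx = v₀t + ½at² = 11.2·17 + 0.5·0·17² = 191 m

Phase 3 (accelerating): v₀ = 11.2 m/s, a = 1.1 m/s².
v = v₀ + at = 11.2 + (1.1)(4) = 15.6 m/s
Δx = v₀t + ½at² = 11.2·4 + 0.5·1.1·4² = 53.7 m
Distance in phase 3 = 53.7 m

53.7 m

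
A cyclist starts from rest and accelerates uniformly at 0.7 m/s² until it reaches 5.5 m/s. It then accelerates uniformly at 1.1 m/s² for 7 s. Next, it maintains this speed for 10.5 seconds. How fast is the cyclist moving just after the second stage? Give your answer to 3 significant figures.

Phase 1 (accelerating): v₀ = 0 m/s, a = 0.7 m/s².
v = v₀ + at → t = (5.5 − 0) / 0.7 = 7.86 s
v² = v₀² + 2aΔx → Δx = (5.5² − 0²)/(2·0.7) = 21.6 m

Phase 2 (accelerating): v₀ = 5.50 m/s, a = 1.1 m/s².
v = v₀ + at = 5.50 + (1.1)(7) = 13.2 m/s
Δx = v₀t + ½at² = 5.50·7 + 0.5·1.1·7² = 65.5 m
Speed at end of phase 2 = 13.2 m/s

13.2 m/s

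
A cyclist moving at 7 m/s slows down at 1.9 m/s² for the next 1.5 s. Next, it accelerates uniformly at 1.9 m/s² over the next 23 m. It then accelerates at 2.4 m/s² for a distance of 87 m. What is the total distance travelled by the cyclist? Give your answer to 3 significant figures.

118 m

Phase 1 (decelerating): v₀ = 7.00 m/s, a = -1.9 m/s².
v = v₀ + at = 7.00 + (-1.9)(1.5) = 4.15 m/s
Δx = v₀t + ½at² = 7.00·1.5 + 0.5·-1.9·1.5² = 8.36 m

Phase 2 (accelerating): v₀ = 4.15 m/s, a = 1.9 m/s².
v² = v₀² + 2aΔx = 4.15² + 2·1.9·23 = 105 → v = 10.2 m/s
t = (v − v₀)/a = (10.2 − 4.15)/1.9 = 3.20 s

Phase 3 (accelerating): v₀ = 10.2 m/s, a = 2.4 m/s².
v² = v₀² + 2aΔx = 10.2² + 2·2.4·87 = 522 → v = 22.9 m/s
t = (v − v₀)/a = (22.9 − 10.2)/2.4 = 5.26 s
Total distance = 8.36 + 23.0 + 87.0 = 118 m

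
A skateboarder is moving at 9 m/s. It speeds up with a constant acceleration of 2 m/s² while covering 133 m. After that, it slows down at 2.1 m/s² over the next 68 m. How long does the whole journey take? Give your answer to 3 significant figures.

Phase 1 (accelerating): v₀ = 9.00 m/s, a = 2 m/s².
v² = v₀² + 2aΔx = 9.00² + 2·2·133 = 613 → v = 24.8 m/s
t = (v − v₀)/a = (24.8 − 9.00)/2 = 7.88 s

Phase 2 (decelerating): v₀ = 24.8 m/s, a = -2.1 m/s².
v² = v₀² + 2aΔx = 24.8² + 2·-2.1·68 = 327 → v = 18.1 m/s
t = (v − v₀)/a = (18.1 − 24.8)/-2.1 = 3.17 s
Total time = 7.88 + 3.17 = 11.1 s

11.1 s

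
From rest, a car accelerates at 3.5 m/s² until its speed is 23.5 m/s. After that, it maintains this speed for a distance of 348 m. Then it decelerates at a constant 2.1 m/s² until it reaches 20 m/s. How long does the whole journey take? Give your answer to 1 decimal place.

23.2 s

Phase 1 (accelerating): v₀ = 0 m/s, a = 3.5 m/s².
v = v₀ + at → t = (23.5 − 0) / 3.5 = 6.71 s
v² = v₀² + 2aΔx → Δx = (23.5² − 0²)/(2·3.5) = 78.9 m

Phase 2 (constant speed): v₀ = 23.5 m/s, a = 0 m/s².
Constant speed: t = d/v = 348/23.5 = 14.8 s

Phase 3 (decelerating): v₀ = 23.5 m/s, a = -2.1 m/s².
v = v₀ + at → t = (20 − 23.5) / -2.1 = 1.67 s
v² = v₀² + 2aΔx → Δx = (20² − 23.5²)/(2·-2.1) = 36.2 m
Total time = 6.71 + 14.8 + 1.67 = 23.2 s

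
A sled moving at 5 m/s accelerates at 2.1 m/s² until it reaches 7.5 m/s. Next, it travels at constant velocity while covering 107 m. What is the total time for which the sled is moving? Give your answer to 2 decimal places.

15.46 s

Phase 1 (accelerating): v₀ = 5.00 m/s, a = 2.1 m/s².
v = v₀ + at → t = (7.5 − 5.00) / 2.1 = 1.19 s
v² = v₀² + 2aΔx → Δx = (7.5² − 5.00²)/(2·2.1) = 7.44 m

Phase 2 (constant speed): v₀ = 7.50 m/s, a = 0 m/s².
Constant speed: t = d/v = 107/7.50 = 14.3 s
Total time = 1.19 + 14.3 = 15.5 s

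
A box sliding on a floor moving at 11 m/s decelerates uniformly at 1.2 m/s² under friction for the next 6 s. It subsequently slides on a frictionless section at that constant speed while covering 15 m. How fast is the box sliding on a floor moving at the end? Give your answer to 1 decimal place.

Phase 1 (decelerating): v₀ = 11.0 m/s, a = -1.2 m/s².
v = v₀ + at = 11.0 + (-1.2)(6) = 3.80 m/s
Δx = v₀t + ½at² = 11.0·6 + 0.5·-1.2·6² = 44.4 m

Phase 2 (constant speed): v₀ = 3.80 m/s, a = 0 m/s².
Constant speed: t = d/v = 15/3.80 = 3.95 s
Final speed = 3.80 m/s

3.8 m/s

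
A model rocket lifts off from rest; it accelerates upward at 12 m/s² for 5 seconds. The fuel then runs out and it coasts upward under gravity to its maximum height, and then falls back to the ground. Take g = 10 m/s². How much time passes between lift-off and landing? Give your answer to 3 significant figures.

Phase 1 (powered ascent): v₀ = 0 m/s, a = 12 m/s².
v = v₀ + at = 0 + (12)(5) = 60.0 m/s
Δx = v₀t + ½at² = 0·5 + 0.5·12·5² = 150 m

Phase 2 (coasting upward): v₀ = 60.0 m/s, a = -10 m/s².
v = v₀ + at → t = (0 − 60.0) / -10 = 6.00 s
v² = v₀² + 2aΔx → Δx = (0² − 60.0²)/(2·-10) = 180 m

Phase 3 (free fall): v₀ = 0 m/s, a = -10 m/s².
Falls 330 m from rest: t = √(2·330/10) = 8.12 s; v = g·t = 81.2 m/s.
Total time = 5.00 + 6.00 + 8.12 = 19.1 s

19.1 s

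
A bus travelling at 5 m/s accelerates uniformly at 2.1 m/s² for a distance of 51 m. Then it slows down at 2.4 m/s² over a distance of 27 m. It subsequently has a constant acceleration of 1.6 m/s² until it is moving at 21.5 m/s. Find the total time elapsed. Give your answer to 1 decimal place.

Phase 1 (accelerating): v₀ = 5.00 m/s, a = 2.1 m/s².
v² = v₀² + 2aΔx = 5.00² + 2·2.1·51 = 239 → v = 15.5 m/s
t = (v − v₀)/a = (15.5 − 5.00)/2.1 = 4.98 s

Phase 2 (decelerating): v₀ = 15.5 m/s, a = -2.4 m/s².
v² = v₀² + 2aΔx = 15.5² + 2·-2.4·27 = 110 → v = 10.5 m/s
t = (v − v₀)/a = (10.5 − 15.5)/-2.4 = 2.08 s

Phase 3 (accelerating): v₀ = 10.5 m/s, a = 1.6 m/s².
v = v₀ + at → t = (21.5 − 10.5) / 1.6 = 6.89 s
v² = v₀² + 2aΔx → Δx = (21.5² − 10.5²)/(2·1.6) = 110 m
Total time = 4.98 + 2.08 + 6.89 = 14.0 s

14.0 s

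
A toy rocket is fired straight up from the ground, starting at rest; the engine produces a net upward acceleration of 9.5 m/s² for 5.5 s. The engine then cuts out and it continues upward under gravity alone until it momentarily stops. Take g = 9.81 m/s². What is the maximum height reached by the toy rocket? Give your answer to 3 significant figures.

283 m

Phase 1 (powered ascent): v₀ = 0 m/s, a = 9.5 m/s².
v = v₀ + at = 0 + (9.5)(5.5) = 52.2 m/s
Δx = v₀t + ½at² = 0·5.5 + 0.5·9.5·5.5² = 144 m

Phase 2 (coasting upward): v₀ = 52.2 m/s, a = -9.81 m/s².
v = v₀ + at → t = (0 − 52.2) / -9.81 = 5.33 s
v² = v₀² + 2aΔx → Δx = (0² − 52.2²)/(2·-9.81) = 139 m
Maximum height = 144 + 139 = 283 m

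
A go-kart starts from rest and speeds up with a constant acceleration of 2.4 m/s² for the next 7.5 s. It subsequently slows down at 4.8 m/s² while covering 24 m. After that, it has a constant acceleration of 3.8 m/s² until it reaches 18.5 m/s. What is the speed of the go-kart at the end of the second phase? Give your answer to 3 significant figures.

Phase 1 (accelerating): v₀ = 0 m/s, a = 2.4 m/s².
v = v₀ + at = 0 + (2.4)(7.5) = 18.0 m/s
Δx = v₀t + ½at² = 0·7.5 + 0.5·2.4·7.5² = 67.5 m

Phase 2 (decelerating): v₀ = 18.0 m/s, a = -4.8 m/s².
v² = v₀² + 2aΔx = 18.0² + 2·-4.8·24 = 93.6 → v = 9.67 m/s
t = (v − v₀)/a = (9.67 − 18.0)/-4.8 = 1.73 s
Speed at end of phase 2 = 9.67 m/s

9.67 m/s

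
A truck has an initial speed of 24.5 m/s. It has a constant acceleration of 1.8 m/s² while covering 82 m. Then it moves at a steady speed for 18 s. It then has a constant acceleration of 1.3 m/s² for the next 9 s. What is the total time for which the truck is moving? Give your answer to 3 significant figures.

Phase 1 (accelerating): v₀ = 24.5 m/s, a = 1.8 m/s².
v² = v₀² + 2aΔx = 24.5² + 2·1.8·82 = 895 → v = 29.9 m/s
t = (v − v₀)/a = (29.9 − 24.5)/1.8 = 3.01 s

Phase 2 (constant speed): v₀ = 29.9 m/s, a = 0 m/s².
v = v₀ + at = 29.9 + (0)(18) = 29.9 m/s
Δx = v₀t + ½at² = 29.9·18 + 0.5·0·18² = 539 m

Phase 3 (accelerating): v₀ = 29.9 m/s, a = 1.3 m/s².
v = v₀ + at = 29.9 + (1.3)(9) = 41.6 m/s
Δx = v₀t + ½at² = 29.9·9 + 0.5·1.3·9² = 322 m
Total time = 3.01 + 18.0 + 9.00 = 30.0 s

30.0 s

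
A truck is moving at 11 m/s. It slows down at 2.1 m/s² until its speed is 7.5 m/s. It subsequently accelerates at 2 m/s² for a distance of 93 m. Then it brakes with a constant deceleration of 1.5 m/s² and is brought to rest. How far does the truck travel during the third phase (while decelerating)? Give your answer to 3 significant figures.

143 m

Phase 1 (decelerating): v₀ = 11.0 m/s, a = -2.1 m/s².
v = v₀ + at → t = (7.5 − 11.0) / -2.1 = 1.67 s
v² = v₀² + 2aΔx → Δx = (7.5² − 11.0²)/(2·-2.1) = 15.4 m

Phase 2 (accelerating): v₀ = 7.50 m/s, a = 2 m/s².
v² = v₀² + 2aΔx = 7.50² + 2·2·93 = 428 → v = 20.7 m/s
t = (v − v₀)/a = (20.7 − 7.50)/2 = 6.60 s

Phase 3 (decelerating): v₀ = 20.7 m/s, a = -1.5 m/s².
v = v₀ + at → t = (0 − 20.7) / -1.5 = 13.8 s
v² = v₀² + 2aΔx → Δx = (0² − 20.7²)/(2·-1.5) = 143 m
Distance in phase 3 = 143 m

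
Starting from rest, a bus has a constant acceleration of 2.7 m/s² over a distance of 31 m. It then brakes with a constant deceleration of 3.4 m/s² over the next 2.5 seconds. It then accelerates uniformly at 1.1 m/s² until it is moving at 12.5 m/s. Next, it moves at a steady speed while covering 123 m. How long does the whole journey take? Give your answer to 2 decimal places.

Phase 1 (accelerating): v₀ = 0 m/s, a = 2.7 m/s².
v² = v₀² + 2aΔx = 0² + 2·2.7·31 = 167 → v = 12.9 m/s
t = (v − v₀)/a = (12.9 − 0)/2.7 = 4.79 s

Phase 2 (decelerating): v₀ = 12.9 m/s, a = -3.4 m/s².
v = v₀ + at = 12.9 + (-3.4)(2.5) = 4.44 m/s
Δx = v₀t + ½at² = 12.9·2.5 + 0.5·-3.4·2.5² = 21.7 m

Phase 3 (accelerating): v₀ = 4.44 m/s, a = 1.1 m/s².
v = v₀ + at → t = (12.5 − 4.44) / 1.1 = 7.33 s
v² = v₀² + 2aΔx → Δx = (12.5² − 4.44²)/(2·1.1) = 62.1 m

Phase 4 (constant speed): v₀ = 12.5 m/s, a = 0 m/s².
Constant speed: t = d/v = 123/12.5 = 9.84 s
Total time = 4.79 + 2.50 + 7.33 + 9.84 = 24.5 s

24.46 s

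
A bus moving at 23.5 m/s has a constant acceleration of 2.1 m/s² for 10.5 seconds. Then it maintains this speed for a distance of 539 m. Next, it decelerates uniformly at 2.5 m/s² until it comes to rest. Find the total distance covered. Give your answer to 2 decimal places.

Phase 1 (accelerating): v₀ = 23.5 m/s, a = 2.1 m/s².
v = v₀ + at = 23.5 + (2.1)(10.5) = 45.5 m/s
Δx = v₀t + ½at² = 23.5·10.5 + 0.5·2.1·10.5² = 363 m

Phase 2 (constant speed): v₀ = 45.5 m/s, a = 0 m/s².
Constant speed: t = d/v = 539/45.5 = 11.8 s

Phase 3 (decelerating): v₀ = 45.5 m/s, a = -2.5 m/s².
v = v₀ + at → t = (0 − 45.5) / -2.5 = 18.2 s
v² = v₀² + 2aΔx → Δx = (0² − 45.5²)/(2·-2.5) = 415 m
Total distance = 363 + 539 + 415 = 1320 m

1316.47 m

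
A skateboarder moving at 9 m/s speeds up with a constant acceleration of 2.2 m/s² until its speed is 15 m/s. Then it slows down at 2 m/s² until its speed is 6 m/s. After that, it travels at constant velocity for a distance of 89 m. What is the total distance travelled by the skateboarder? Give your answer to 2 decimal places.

Phase 1 (accelerating): v₀ = 9.00 m/s, a = 2.2 m/s².
v = v₀ + at → t = (15 − 9.00) / 2.2 = 2.73 s
v² = v₀² + 2aΔx → Δx = (15² − 9.00²)/(2·2.2) = 32.7 m

Phase 2 (decelerating): v₀ = 15.0 m/s, a = -2 m/s².
v = v₀ + at → t = (6 − 15.0) / -2 = 4.50 s
v² = v₀² + 2aΔx → Δx = (6² − 15.0²)/(2·-2) = 47.2 m

Phase 3 (constant speed): v₀ = 6.00 m/s, a = 0 m/s².
Constant speed: t = d/v = 89/6.00 = 14.8 s
Total distance = 32.7 + 47.2 + 89.0 = 169 m

168.98 m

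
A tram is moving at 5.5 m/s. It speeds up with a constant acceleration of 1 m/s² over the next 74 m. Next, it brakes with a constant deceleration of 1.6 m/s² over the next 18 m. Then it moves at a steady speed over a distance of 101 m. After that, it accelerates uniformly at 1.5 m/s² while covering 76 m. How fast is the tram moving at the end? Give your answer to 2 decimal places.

18.67 m/s

Phase 1 (accelerating): v₀ = 5.50 m/s, a = 1 m/s².
v² = v₀² + 2aΔx = 5.50² + 2·1·74 = 178 → v = 13.4 m/s
t = (v − v₀)/a = (13.4 − 5.50)/1 = 7.85 s

Phase 2 (decelerating): v₀ = 13.4 m/s, a = -1.6 m/s².
v² = v₀² + 2aΔx = 13.4² + 2·-1.6·18 = 121 → v = 11.0 m/s
t = (v − v₀)/a = (11.0 − 13.4)/-1.6 = 1.48 s

Phase 3 (constant speed): v₀ = 11.0 m/s, a = 0 m/s².
Constant speed: t = d/v = 101/11.0 = 9.20 s

Phase 4 (accelerating): v₀ = 11.0 m/s, a = 1.5 m/s².
v² = v₀² + 2aΔx = 11.0² + 2·1.5·76 = 349 → v = 18.7 m/s
t = (v − v₀)/a = (18.7 − 11.0)/1.5 = 5.13 s
Final speed = 18.7 m/s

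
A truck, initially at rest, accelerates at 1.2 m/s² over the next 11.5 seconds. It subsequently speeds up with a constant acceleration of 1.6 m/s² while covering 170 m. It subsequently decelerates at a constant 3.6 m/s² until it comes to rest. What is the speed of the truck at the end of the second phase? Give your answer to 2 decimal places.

Phase 1 (accelerating): v₀ = 0 m/s, a = 1.2 m/s².
v = v₀ + at = 0 + (1.2)(11.5) = 13.8 m/s
Δx = v₀t + ½at² = 0·11.5 + 0.5·1.2·11.5² = 79.3 m

Phase 2 (accelerating): v₀ = 13.8 m/s, a = 1.6 m/s².
v² = v₀² + 2aΔx = 13.8² + 2·1.6·170 = 734 → v = 27.1 m/s
t = (v − v₀)/a = (27.1 − 13.8)/1.6 = 8.31 s
Speed at end of phase 2 = 27.1 m/s

27.10 m/s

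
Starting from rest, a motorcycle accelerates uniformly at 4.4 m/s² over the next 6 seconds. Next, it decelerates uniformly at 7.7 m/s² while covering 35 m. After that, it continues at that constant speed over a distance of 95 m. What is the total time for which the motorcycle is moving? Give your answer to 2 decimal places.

Phase 1 (accelerating): v₀ = 0 m/s, a = 4.4 m/s².
v = v₀ + at = 0 + (4.4)(6) = 26.4 m/s
Δx = v₀t + ½at² = 0·6 + 0.5·4.4·6² = 79.2 m

Phase 2 (decelerating): v₀ = 26.4 m/s, a = -7.7 m/s².
v² = v₀² + 2aΔx = 26.4² + 2·-7.7·35 = 158 → v = 12.6 m/s
t = (v − v₀)/a = (12.6 − 26.4)/-7.7 = 1.80 s

Phase 3 (constant speed): v₀ = 12.6 m/s, a = 0 m/s².
Constant speed: t = d/v = 95/12.6 = 7.56 s
Total time = 6.00 + 1.80 + 7.56 = 15.4 s

15.36 s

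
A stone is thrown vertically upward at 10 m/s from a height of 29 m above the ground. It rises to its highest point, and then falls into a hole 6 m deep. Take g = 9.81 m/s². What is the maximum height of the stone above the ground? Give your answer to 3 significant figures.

34.1 m

Phase 1 (rising): v₀ = 10.0 m/s, a = -9.81 m/s².
v = v₀ + at → t = (0 − 10.0) / -9.81 = 1.02 s
v² = v₀² + 2aΔx → Δx = (0² − 10.0²)/(2·-9.81) = 5.10 m
Maximum height = 29 + 5.10 = 34.1 m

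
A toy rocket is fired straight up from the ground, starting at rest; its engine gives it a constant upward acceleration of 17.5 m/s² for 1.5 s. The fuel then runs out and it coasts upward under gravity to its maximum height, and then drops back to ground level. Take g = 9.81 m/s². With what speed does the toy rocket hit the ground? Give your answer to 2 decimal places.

Phase 1 (powered ascent): v₀ = 0 m/s, a = 17.5 m/s².
v = v₀ + at = 0 + (17.5)(1.5) = 26.2 m/s
Δx = v₀t + ½at² = 0·1.5 + 0.5·17.5·1.5² = 19.7 m

Phase 2 (coasting upward): v₀ = 26.2 m/s, a = -9.81 m/s².
v = v₀ + at → t = (0 − 26.2) / -9.81 = 2.68 s
v² = v₀² + 2aΔx → Δx = (0² − 26.2²)/(2·-9.81) = 35.1 m

Phase 3 (free fall): v₀ = 0 m/s, a = -9.81 m/s².
Falls 54.8 m from rest: t = √(2·54.8/9.81) = 3.34 s; v = g·t = 32.8 m/s.
Impact speed = 32.8 m/s

32.79 m/s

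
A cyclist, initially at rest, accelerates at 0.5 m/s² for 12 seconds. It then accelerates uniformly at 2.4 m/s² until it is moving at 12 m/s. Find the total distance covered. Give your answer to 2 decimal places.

Phase 1 (accelerating): v₀ = 0 m/s, a = 0.5 m/s².
v = v₀ + at = 0 + (0.5)(12) = 6.00 m/s
Δx = v₀t + ½at² = 0·12 + 0.5·0.5·12² = 36.0 m

Phase 2 (accelerating): v₀ = 6.00 m/s, a = 2.4 m/s².
v = v₀ + at → t = (12 − 6.00) / 2.4 = 2.50 s
v² = v₀² + 2aΔx → Δx = (12² − 6.00²)/(2·2.4) = 22.5 m
Total distance = 36.0 + 22.5 = 58.5 m

58.50 m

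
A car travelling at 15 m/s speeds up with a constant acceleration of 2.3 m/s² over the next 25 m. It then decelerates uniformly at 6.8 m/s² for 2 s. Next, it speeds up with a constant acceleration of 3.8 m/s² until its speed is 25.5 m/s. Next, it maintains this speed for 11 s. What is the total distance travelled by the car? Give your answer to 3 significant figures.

411 m

Phase 1 (accelerating): v₀ = 15.0 m/s, a = 2.3 m/s².
v² = v₀² + 2aΔx = 15.0² + 2·2.3·25 = 340 → v = 18.4 m/s
t = (v − v₀)/a = (18.4 − 15.0)/2.3 = 1.50 s

Phase 2 (decelerating): v₀ = 18.4 m/s, a = -6.8 m/s².
v = v₀ + at = 18.4 + (-6.8)(2) = 4.84 m/s
Δx = v₀t + ½at² = 18.4·2 + 0.5·-6.8·2² = 23.3 m

Phase 3 (accelerating): v₀ = 4.84 m/s, a = 3.8 m/s².
v = v₀ + at → t = (25.5 − 4.84) / 3.8 = 5.44 s
v² = v₀² + 2aΔx → Δx = (25.5² − 4.84²)/(2·3.8) = 82.5 m

Phase 4 (constant speed): v₀ = 25.5 m/s, a = 0 m/s².
v = v₀ + at = 25.5 + (0)(11) = 25.5 m/s
Δx = v₀t + ½at² = 25.5·11 + 0.5·0·11² = 280 m
Total distance = 25.0 + 23.3 + 82.5 + 280 = 411 m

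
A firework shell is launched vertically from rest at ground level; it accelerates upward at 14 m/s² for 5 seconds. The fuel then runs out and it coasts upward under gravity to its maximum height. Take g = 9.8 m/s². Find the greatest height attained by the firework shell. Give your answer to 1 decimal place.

Phase 1 (powered ascent): v₀ = 0 m/s, a = 14 m/s².
v = v₀ + at = 0 + (14)(5) = 70.0 m/s
Δx = v₀t + ½at² = 0·5 + 0.5·14·5² = 175 m

Phase 2 (coasting upward): v₀ = 70.0 m/s, a = -9.8 m/s².
v = v₀ + at → t = (0 − 70.0) / -9.8 = 7.14 s
v² = v₀² + 2aΔx → Δx = (0² − 70.0²)/(2·-9.8) = 250 m
Maximum height = 175 + 250 = 425 m

425.0 m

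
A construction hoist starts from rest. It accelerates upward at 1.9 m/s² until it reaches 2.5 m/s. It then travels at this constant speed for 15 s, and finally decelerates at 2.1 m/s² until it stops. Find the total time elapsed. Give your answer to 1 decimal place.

17.5 s

Phase 1 (accelerating): v₀ = 0 m/s, a = 1.9 m/s².
v = v₀ + at → t = (2.5 − 0) / 1.9 = 1.32 s
v² = v₀² + 2aΔx → Δx = (2.5² − 0²)/(2·1.9) = 1.64 m

Phase 2 (constant speed): v₀ = 2.50 m/s, a = 0 m/s².
v = v₀ + at = 2.50 + (0)(15) = 2.50 m/s
Δx = v₀t + ½at² = 2.50·15 + 0.5·0·15² = 37.5 m

Phase 3 (decelerating): v₀ = 2.50 m/s, a = -2.1 m/s².
v = v₀ + at → t = (0 − 2.50) / -2.1 = 1.19 s
v² = v₀² + 2aΔx → Δx = (0² − 2.50²)/(2·-2.1) = 1.49 m
Total time = 1.32 + 15.0 + 1.19 = 17.5 s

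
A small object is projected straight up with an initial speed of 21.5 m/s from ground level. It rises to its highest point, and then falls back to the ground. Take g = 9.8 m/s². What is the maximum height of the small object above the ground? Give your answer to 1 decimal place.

23.6 m

Phase 1 (rising): v₀ = 21.5 m/s, a = -9.8 m/s².
v = v₀ + at → t = (0 − 21.5) / -9.8 = 2.19 s
v² = v₀² + 2aΔx → Δx = (0² − 21.5²)/(2·-9.8) = 23.6 m
Maximum height = 23.6 m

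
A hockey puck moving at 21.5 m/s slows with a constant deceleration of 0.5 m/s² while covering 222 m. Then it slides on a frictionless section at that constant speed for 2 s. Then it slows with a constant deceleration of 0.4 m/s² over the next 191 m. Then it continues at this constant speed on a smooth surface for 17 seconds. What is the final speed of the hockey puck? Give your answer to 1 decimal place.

9.4 m/s

Phase 1 (decelerating): v₀ = 21.5 m/s, a = -0.5 m/s².
v² = v₀² + 2aΔx = 21.5² + 2·-0.5·222 = 240 → v = 15.5 m/s
t = (v − v₀)/a = (15.5 − 21.5)/-0.5 = 12.0 s

Phase 2 (constant speed): v₀ = 15.5 m/s, a = 0 m/s².
v = v₀ + at = 15.5 + (0)(2) = 15.5 m/s
Δx = v₀t + ½at² = 15.5·2 + 0.5·0·2² = 31.0 m

Phase 3 (decelerating): v₀ = 15.5 m/s, a = -0.4 m/s².
v² = v₀² + 2aΔx = 15.5² + 2·-0.4·191 = 87.4 → v = 9.35 m/s
t = (v − v₀)/a = (9.35 − 15.5)/-0.4 = 15.4 s

Phase 4 (constant speed): v₀ = 9.35 m/s, a = 0 m/s².
v = v₀ + at = 9.35 + (0)(17) = 9.35 m/s
Δx = v₀t + ½at² = 9.35·17 + 0.5·0·17² = 159 m
Final speed = 9.35 m/s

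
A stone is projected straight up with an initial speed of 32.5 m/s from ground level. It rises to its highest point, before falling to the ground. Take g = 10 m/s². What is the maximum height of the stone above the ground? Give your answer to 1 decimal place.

52.8 m

Phase 1 (rising): v₀ = 32.5 m/s, a = -10 m/s².
v = v₀ + at → t = (0 − 32.5) / -10 = 3.25 s
v² = v₀² + 2aΔx → Δx = (0² − 32.5²)/(2·-10) = 52.8 m
Maximum height = 52.8 m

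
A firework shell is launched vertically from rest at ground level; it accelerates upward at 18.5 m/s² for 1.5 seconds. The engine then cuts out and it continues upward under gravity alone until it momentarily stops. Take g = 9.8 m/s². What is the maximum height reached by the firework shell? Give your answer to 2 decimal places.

Phase 1 (powered ascent): v₀ = 0 m/s, a = 18.5 m/s².
v = v₀ + at = 0 + (18.5)(1.5) = 27.8 m/s
Δx = v₀t + ½at² = 0·1.5 + 0.5·18.5·1.5² = 20.8 m

Phase 2 (coasting upward): v₀ = 27.8 m/s, a = -9.8 m/s².
v = v₀ + at → t = (0 − 27.8) / -9.8 = 2.83 s
v² = v₀² + 2aΔx → Δx = (0² − 27.8²)/(2·-9.8) = 39.3 m
Maximum height = 20.8 + 39.3 = 60.1 m

60.10 m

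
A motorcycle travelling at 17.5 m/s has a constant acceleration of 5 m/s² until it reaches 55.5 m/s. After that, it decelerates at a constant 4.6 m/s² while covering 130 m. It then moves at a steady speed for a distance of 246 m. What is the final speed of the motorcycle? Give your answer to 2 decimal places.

Phase 1 (accelerating): v₀ = 17.5 m/s, a = 5 m/s².
v = v₀ + at → t = (55.5 − 17.5) / 5 = 7.60 s
v² = v₀² + 2aΔx → Δx = (55.5² − 17.5²)/(2·5) = 277 m

Phase 2 (decelerating): v₀ = 55.5 m/s, a = -4.6 m/s².
v² = v₀² + 2aΔx = 55.5² + 2·-4.6·130 = 1880 → v = 43.4 m/s
t = (v − v₀)/a = (43.4 − 55.5)/-4.6 = 2.63 s

Phase 3 (constant speed): v₀ = 43.4 m/s, a = 0 m/s².
Constant speed: t = d/v = 246/43.4 = 5.67 s
Final speed = 43.4 m/s

43.41 m/s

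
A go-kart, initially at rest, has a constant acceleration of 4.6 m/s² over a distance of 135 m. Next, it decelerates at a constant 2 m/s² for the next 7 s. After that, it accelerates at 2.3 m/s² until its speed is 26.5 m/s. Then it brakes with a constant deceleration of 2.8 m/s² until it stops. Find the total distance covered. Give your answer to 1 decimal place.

Phase 1 (accelerating): v₀ = 0 m/s, a = 4.6 m/s².
v² = v₀² + 2aΔx = 0² + 2·4.6·135 = 1240 → v = 35.2 m/s
t = (v − v₀)/a = (35.2 − 0)/4.6 = 7.66 s

Phase 2 (decelerating): v₀ = 35.2 m/s, a = -2 m/s².
v = v₀ + at = 35.2 + (-2)(7) = 21.2 m/s
Δx = v₀t + ½at² = 35.2·7 + 0.5·-2·7² = 198 m

Phase 3 (accelerating): v₀ = 21.2 m/s, a = 2.3 m/s².
v = v₀ + at → t = (26.5 − 21.2) / 2.3 = 2.29 s
v² = v₀² + 2aΔx → Δx = (26.5² − 21.2²)/(2·2.3) = 54.6 m

Phase 4 (decelerating): v₀ = 26.5 m/s, a = -2.8 m/s².
v = v₀ + at → t = (0 − 26.5) / -2.8 = 9.46 s
v² = v₀² + 2aΔx → Δx = (0² − 26.5²)/(2·-2.8) = 125 m
Total distance = 135 + 198 + 54.6 + 125 = 513 m

512.7 m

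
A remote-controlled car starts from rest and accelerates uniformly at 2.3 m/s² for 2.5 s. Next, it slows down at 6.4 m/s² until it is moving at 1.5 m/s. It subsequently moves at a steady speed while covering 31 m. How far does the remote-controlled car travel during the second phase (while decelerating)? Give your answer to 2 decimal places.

2.41 m

Phase 1 (accelerating): v₀ = 0 m/s, a = 2.3 m/s².
v = v₀ + at = 0 + (2.3)(2.5) = 5.75 m/s
Δx = v₀t + ½at² = 0·2.5 + 0.5·2.3·2.5² = 7.19 m

Phase 2 (decelerating): v₀ = 5.75 m/s, a = -6.4 m/s².
v = v₀ + at → t = (1.5 − 5.75) / -6.4 = 0.664 s
v² = v₀² + 2aΔx → Δx = (1.5² − 5.75²)/(2·-6.4) = 2.41 m
Distance in phase 2 = 2.41 m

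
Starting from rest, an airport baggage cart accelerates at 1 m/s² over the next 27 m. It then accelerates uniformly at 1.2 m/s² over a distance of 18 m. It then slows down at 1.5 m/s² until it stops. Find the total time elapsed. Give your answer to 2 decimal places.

Phase 1 (accelerating): v₀ = 0 m/s, a = 1 m/s².
v² = v₀² + 2aΔx = 0² + 2·1·27 = 54.0 → v = 7.35 m/s
t = (v − v₀)/a = (7.35 − 0)/1 = 7.35 s

Phase 2 (accelerating): v₀ = 7.35 m/s, a = 1.2 m/s².
v² = v₀² + 2aΔx = 7.35² + 2·1.2·18 = 97.2 → v = 9.86 m/s
t = (v − v₀)/a = (9.86 − 7.35)/1.2 = 2.09 s

Phase 3 (decelerating): v₀ = 9.86 m/s, a = -1.5 m/s².
v = v₀ + at → t = (0 − 9.86) / -1.5 = 6.57 s
v² = v₀² + 2aΔx → Δx = (0² − 9.86²)/(2·-1.5) = 32.4 m
Total time = 7.35 + 2.09 + 6.57 = 16.0 s

16.01 s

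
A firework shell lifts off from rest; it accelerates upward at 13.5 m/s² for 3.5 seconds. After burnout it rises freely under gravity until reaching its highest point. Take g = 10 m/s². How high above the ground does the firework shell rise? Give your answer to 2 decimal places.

Phase 1 (powered ascent): v₀ = 0 m/s, a = 13.5 m/s².
v = v₀ + at = 0 + (13.5)(3.5) = 47.2 m/s
Δx = v₀t + ½at² = 0·3.5 + 0.5·13.5·3.5² = 82.7 m

Phase 2 (coasting upward): v₀ = 47.2 m/s, a = -10 m/s².
v = v₀ + at → t = (0 − 47.2) / -10 = 4.72 s
v² = v₀² + 2aΔx → Δx = (0² − 47.2²)/(2·-10) = 112 m
Maximum height = 82.7 + 112 = 194 m

194.32 m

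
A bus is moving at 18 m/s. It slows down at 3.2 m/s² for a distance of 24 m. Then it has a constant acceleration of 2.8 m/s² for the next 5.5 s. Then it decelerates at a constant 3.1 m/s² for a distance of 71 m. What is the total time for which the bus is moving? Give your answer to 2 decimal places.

Phase 1 (decelerating): v₀ = 18.0 m/s, a = -3.2 m/s².
v² = v₀² + 2aΔx = 18.0² + 2·-3.2·24 = 170 → v = 13.1 m/s
t = (v − v₀)/a = (13.1 − 18.0)/-3.2 = 1.55 s

Phase 2 (accelerating): v₀ = 13.1 m/s, a = 2.8 m/s².
v = v₀ + at = 13.1 + (2.8)(5.5) = 28.5 m/s
Δx = v₀t + ½at² = 13.1·5.5 + 0.5·2.8·5.5² = 114 m

Phase 3 (decelerating): v₀ = 28.5 m/s, a = -3.1 m/s².
v² = v₀² + 2aΔx = 28.5² + 2·-3.1·71 = 369 → v = 19.2 m/s
t = (v − v₀)/a = (19.2 − 28.5)/-3.1 = 2.98 s
Total time = 1.55 + 5.50 + 2.98 = 10.0 s

10.02 s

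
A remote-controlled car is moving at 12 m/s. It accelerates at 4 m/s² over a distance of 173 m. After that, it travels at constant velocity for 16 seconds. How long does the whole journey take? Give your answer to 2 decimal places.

22.77 s

Phase 1 (accelerating): v₀ = 12.0 m/s, a = 4 m/s².
v² = v₀² + 2aΔx = 12.0² + 2·4·173 = 1530 → v = 39.1 m/s
t = (v − v₀)/a = (39.1 − 12.0)/4 = 6.77 s

Phase 2 (constant speed): v₀ = 39.1 m/s, a = 0 m/s².
v = v₀ + at = 39.1 + (0)(16) = 39.1 m/s
Δx = v₀t + ½at² = 39.1·16 + 0.5·0·16² = 625 m
Total time = 6.77 + 16.0 = 22.8 s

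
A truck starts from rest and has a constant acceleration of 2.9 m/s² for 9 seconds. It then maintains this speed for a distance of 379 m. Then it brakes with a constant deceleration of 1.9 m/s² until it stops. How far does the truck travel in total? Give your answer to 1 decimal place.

Phase 1 (accelerating): v₀ = 0 m/s, a = 2.9 m/s².
v = v₀ + at = 0 + (2.9)(9) = 26.1 m/s
Δx = v₀t + ½at² = 0·9 + 0.5·2.9·9² = 117 m

Phase 2 (constant speed): v₀ = 26.1 m/s, a = 0 m/s².
Constant speed: t = d/v = 379/26.1 = 14.5 s

Phase 3 (decelerating): v₀ = 26.1 m/s, a = -1.9 m/s².
v = v₀ + at → t = (0 − 26.1) / -1.9 = 13.7 s
v² = v₀² + 2aΔx → Δx = (0² − 26.1²)/(2·-1.9) = 179 m
Total distance = 117 + 379 + 179 = 676 m

675.7 m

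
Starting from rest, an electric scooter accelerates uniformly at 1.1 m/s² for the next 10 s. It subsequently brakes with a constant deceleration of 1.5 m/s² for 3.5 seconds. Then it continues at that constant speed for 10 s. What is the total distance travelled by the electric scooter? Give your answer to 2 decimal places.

Phase 1 (accelerating): v₀ = 0 m/s, a = 1.1 m/s².
v = v₀ + at = 0 + (1.1)(10) = 11.0 m/s
Δx = v₀t + ½at² = 0·10 + 0.5·1.1·10² = 55.0 m

Phase 2 (decelerating): v₀ = 11.0 m/s, a = -1.5 m/s².
v = v₀ + at = 11.0 + (-1.5)(3.5) = 5.75 m/s
Δx = v₀t + ½at² = 11.0·3.5 + 0.5·-1.5·3.5² = 29.3 m

Phase 3 (constant speed): v₀ = 5.75 m/s, a = 0 m/s².
v = v₀ + at = 5.75 + (0)(10) = 5.75 m/s
Δx = v₀t + ½at² = 5.75·10 + 0.5·0·10² = 57.5 m
Total distance = 55.0 + 29.3 + 57.5 = 142 m

141.81 m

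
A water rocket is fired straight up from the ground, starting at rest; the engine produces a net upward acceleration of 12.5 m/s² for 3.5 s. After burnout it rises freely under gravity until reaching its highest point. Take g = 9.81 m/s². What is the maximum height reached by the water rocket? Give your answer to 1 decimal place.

174.1 m

Phase 1 (powered ascent): v₀ = 0 m/s, a = 12.5 m/s².
v = v₀ + at = 0 + (12.5)(3.5) = 43.8 m/s
Δx = v₀t + ½at² = 0·3.5 + 0.5·12.5·3.5² = 76.6 m

Phase 2 (coasting upward): v₀ = 43.8 m/s, a = -9.81 m/s².
v = v₀ + at → t = (0 − 43.8) / -9.81 = 4.46 s
v² = v₀² + 2aΔx → Δx = (0² − 43.8²)/(2·-9.81) = 97.6 m
Maximum height = 76.6 + 97.6 = 174 m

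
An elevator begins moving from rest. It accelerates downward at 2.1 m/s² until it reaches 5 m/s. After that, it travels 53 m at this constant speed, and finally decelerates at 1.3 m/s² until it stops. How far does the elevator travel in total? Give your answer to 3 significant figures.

68.6 m

Phase 1 (accelerating): v₀ = 0 m/s, a = 2.1 m/s².
v = v₀ + at → t = (5 − 0) / 2.1 = 2.38 s
v² = v₀² + 2aΔx → Δx = (5² − 0²)/(2·2.1) = 5.95 m

Phase 2 (constant speed): v₀ = 5.00 m/s, a = 0 m/s².
Constant speed: t = d/v = 53/5.00 = 10.6 s

Phase 3 (decelerating): v₀ = 5.00 m/s, a = -1.3 m/s².
v = v₀ + at → t = (0 − 5.00) / -1.3 = 3.85 s
v² = v₀² + 2aΔx → Δx = (0² − 5.00²)/(2·-1.3) = 9.62 m
Total distance = 5.95 + 53.0 + 9.62 = 68.6 m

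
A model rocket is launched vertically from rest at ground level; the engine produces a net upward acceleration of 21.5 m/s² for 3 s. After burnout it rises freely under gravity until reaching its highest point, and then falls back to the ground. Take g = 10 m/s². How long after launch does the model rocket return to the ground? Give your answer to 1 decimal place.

17.3 s

Phase 1 (powered ascent): v₀ = 0 m/s, a = 21.5 m/s².
v = v₀ + at = 0 + (21.5)(3) = 64.5 m/s
Δx = v₀t + ½at² = 0·3 + 0.5·21.5·3² = 96.8 m

Phase 2 (coasting upward): v₀ = 64.5 m/s, a = -10 m/s².
v = v₀ + at → t = (0 − 64.5) / -10 = 6.45 s
v² = v₀² + 2aΔx → Δx = (0² − 64.5²)/(2·-10) = 208 m

Phase 3 (free fall): v₀ = 0 m/s, a = -10 m/s².
Falls 305 m from rest: t = √(2·305/10) = 7.81 s; v = g·t = 78.1 m/s.
Total time = 3.00 + 6.45 + 7.81 = 17.3 s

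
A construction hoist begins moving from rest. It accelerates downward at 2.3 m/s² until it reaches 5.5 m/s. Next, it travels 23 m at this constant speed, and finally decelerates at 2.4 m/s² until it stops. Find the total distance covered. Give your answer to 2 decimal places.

Phase 1 (accelerating): v₀ = 0 m/s, a = 2.3 m/s².
v = v₀ + at → t = (5.5 − 0) / 2.3 = 2.39 s
v² = v₀² + 2aΔx → Δx = (5.5² − 0²)/(2·2.3) = 6.58 m

Phase 2 (constant speed): v₀ = 5.50 m/s, a = 0 m/s².
Constant speed: t = d/v = 23/5.50 = 4.18 s

Phase 3 (decelerating): v₀ = 5.50 m/s, a = -2.4 m/s².
v = v₀ + at → t = (0 − 5.50) / -2.4 = 2.29 s
v² = v₀² + 2aΔx → Δx = (0² − 5.50²)/(2·-2.4) = 6.30 m
Total distance = 6.58 + 23.0 + 6.30 = 35.9 m

35.88 m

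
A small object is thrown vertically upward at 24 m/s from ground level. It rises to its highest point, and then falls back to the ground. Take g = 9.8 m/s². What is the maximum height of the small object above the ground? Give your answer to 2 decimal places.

29.39 m

Phase 1 (rising): v₀ = 24.0 m/s, a = -9.8 m/s².
v = v₀ + at → t = (0 − 24.0) / -9.8 = 2.45 s
v² = v₀² + 2aΔx → Δx = (0² − 24.0²)/(2·-9.8) = 29.4 m
Maximum height = 29.4 m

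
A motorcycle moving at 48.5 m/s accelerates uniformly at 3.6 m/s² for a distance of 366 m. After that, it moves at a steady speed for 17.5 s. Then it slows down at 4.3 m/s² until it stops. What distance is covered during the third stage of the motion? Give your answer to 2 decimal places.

Phase 1 (accelerating): v₀ = 48.5 m/s, a = 3.6 m/s².
v² = v₀² + 2aΔx = 48.5² + 2·3.6·366 = 4990 → v = 70.6 m/s
t = (v − v₀)/a = (70.6 − 48.5)/3.6 = 6.14 s

Phase 2 (constant speed): v₀ = 70.6 m/s, a = 0 m/s².
v = v₀ + at = 70.6 + (0)(17.5) = 70.6 m/s
Δx = v₀t + ½at² = 70.6·17.5 + 0.5·0·17.5² = 1240 m

Phase 3 (decelerating): v₀ = 70.6 m/s, a = -4.3 m/s².
v = v₀ + at → t = (0 − 70.6) / -4.3 = 16.4 s
v² = v₀² + 2aΔx → Δx = (0² − 70.6²)/(2·-4.3) = 580 m
Distance in phase 3 = 580 m

579.94 m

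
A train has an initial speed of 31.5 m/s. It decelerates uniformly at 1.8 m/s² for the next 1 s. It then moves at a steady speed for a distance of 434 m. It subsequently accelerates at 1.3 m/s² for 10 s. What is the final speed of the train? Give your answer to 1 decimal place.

42.7 m/s

Phase 1 (decelerating): v₀ = 31.5 m/s, a = -1.8 m/s².
v = v₀ + at = 31.5 + (-1.8)(1) = 29.7 m/s
Δx = v₀t + ½at² = 31.5·1 + 0.5·-1.8·1² = 30.6 m

Phase 2 (constant speed): v₀ = 29.7 m/s, a = 0 m/s².
Constant speed: t = d/v = 434/29.7 = 14.6 s

Phase 3 (accelerating): v₀ = 29.7 m/s, a = 1.3 m/s².
v = v₀ + at = 29.7 + (1.3)(10) = 42.7 m/s
Δx = v₀t + ½at² = 29.7·10 + 0.5·1.3·10² = 362 m
Final speed = 42.7 m/s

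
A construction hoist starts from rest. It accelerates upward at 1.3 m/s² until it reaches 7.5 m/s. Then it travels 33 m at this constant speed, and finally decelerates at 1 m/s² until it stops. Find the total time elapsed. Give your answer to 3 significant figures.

Phase 1 (accelerating): v₀ = 0 m/s, a = 1.3 m/s².
v = v₀ + at → t = (7.5 − 0) / 1.3 = 5.77 s
v² = v₀² + 2aΔx → Δx = (7.5² − 0²)/(2·1.3) = 21.6 m

Phase 2 (constant speed): v₀ = 7.50 m/s, a = 0 m/s².
Constant speed: t = d/v = 33/7.50 = 4.40 s

Phase 3 (decelerating): v₀ = 7.50 m/s, a = -1 m/s².
v = v₀ + at → t = (0 − 7.50) / -1 = 7.50 s
v² = v₀² + 2aΔx → Δx = (0² − 7.50²)/(2·-1) = 28.1 m
Total time = 5.77 + 4.40 + 7.50 = 17.7 s

17.7 s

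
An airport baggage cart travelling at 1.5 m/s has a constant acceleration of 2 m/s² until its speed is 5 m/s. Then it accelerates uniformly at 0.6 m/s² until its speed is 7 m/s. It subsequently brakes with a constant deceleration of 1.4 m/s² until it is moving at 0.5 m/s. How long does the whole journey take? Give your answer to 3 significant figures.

9.73 s

Phase 1 (accelerating): v₀ = 1.50 m/s, a = 2 m/s².
v = v₀ + at → t = (5 − 1.50) / 2 = 1.75 s
v² = v₀² + 2aΔx → Δx = (5² − 1.50²)/(2·2) = 5.69 m

Phase 2 (accelerating): v₀ = 5.00 m/s, a = 0.6 m/s².
v = v₀ + at → t = (7 − 5.00) / 0.6 = 3.33 s
v² = v₀² + 2aΔx → Δx = (7² − 5.00²)/(2·0.6) = 20.0 m

Phase 3 (decelerating): v₀ = 7.00 m/s, a = -1.4 m/s².
v = v₀ + at → t = (0.5 − 7.00) / -1.4 = 4.64 s
v² = v₀² + 2aΔx → Δx = (0.5² − 7.00²)/(2·-1.4) = 17.4 m
Total time = 1.75 + 3.33 + 4.64 = 9.73 s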